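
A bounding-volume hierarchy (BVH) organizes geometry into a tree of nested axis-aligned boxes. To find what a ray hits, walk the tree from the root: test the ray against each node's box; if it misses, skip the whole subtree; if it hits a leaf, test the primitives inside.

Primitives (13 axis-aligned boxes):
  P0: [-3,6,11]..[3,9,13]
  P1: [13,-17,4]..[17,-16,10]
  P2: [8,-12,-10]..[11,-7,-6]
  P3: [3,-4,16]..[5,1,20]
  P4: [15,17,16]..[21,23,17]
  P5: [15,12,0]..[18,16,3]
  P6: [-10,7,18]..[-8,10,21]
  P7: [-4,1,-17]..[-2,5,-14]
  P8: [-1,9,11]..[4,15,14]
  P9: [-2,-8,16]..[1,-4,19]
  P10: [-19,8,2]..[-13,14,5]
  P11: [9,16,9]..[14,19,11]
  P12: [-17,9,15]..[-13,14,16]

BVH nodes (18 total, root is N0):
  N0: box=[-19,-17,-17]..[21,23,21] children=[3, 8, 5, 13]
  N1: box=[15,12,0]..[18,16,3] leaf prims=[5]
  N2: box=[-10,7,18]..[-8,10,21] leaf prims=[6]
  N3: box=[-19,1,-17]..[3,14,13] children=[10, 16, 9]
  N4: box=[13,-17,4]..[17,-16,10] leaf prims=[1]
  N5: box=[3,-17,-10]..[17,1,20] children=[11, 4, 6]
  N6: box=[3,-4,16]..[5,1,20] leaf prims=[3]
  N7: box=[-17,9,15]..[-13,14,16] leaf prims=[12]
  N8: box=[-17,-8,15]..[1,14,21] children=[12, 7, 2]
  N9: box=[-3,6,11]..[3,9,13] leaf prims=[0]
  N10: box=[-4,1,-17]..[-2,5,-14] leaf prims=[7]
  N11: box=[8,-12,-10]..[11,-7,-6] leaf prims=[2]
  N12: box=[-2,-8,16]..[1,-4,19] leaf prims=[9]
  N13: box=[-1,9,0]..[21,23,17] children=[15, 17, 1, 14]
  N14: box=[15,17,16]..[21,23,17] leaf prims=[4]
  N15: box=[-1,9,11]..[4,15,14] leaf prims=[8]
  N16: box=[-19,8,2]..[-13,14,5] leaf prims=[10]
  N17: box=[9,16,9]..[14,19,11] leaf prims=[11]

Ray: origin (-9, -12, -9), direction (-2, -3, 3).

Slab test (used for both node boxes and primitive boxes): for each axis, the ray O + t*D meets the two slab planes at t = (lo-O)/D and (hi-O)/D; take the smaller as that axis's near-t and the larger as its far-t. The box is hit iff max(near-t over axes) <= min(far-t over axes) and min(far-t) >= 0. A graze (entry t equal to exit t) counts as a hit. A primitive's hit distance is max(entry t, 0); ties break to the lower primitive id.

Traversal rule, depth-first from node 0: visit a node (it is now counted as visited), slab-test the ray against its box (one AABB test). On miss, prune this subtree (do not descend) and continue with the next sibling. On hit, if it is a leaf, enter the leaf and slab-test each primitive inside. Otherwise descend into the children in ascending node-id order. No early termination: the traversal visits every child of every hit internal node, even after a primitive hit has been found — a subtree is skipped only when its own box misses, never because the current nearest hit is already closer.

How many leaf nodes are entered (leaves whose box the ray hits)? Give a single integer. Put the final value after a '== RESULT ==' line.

Traverse from the root:
N0 x:[-15,5] y:[-35/3,5/3] z:[-8/3,10] -> hit [-8/3,5/3], descend [3, 5, 8, 13]
  N3 x:[-6,5] y:[-26/3,-13/3] z:[-8/3,22/3] -> miss, prune
  N5 x:[-13,-6] y:[-13/3,5/3] z:[-1/3,29/3] -> miss, prune
  N8 x:[-5,4] y:[-26/3,-4/3] z:[8,10] -> miss, prune
  N13 x:[-15,-4] y:[-35/3,-7] z:[3,26/3] -> miss, prune

Visited [0, 3, 5, 8, 13]. Tests: 5 box, 0 leaf. Nearest: miss.

== RESULT ==
0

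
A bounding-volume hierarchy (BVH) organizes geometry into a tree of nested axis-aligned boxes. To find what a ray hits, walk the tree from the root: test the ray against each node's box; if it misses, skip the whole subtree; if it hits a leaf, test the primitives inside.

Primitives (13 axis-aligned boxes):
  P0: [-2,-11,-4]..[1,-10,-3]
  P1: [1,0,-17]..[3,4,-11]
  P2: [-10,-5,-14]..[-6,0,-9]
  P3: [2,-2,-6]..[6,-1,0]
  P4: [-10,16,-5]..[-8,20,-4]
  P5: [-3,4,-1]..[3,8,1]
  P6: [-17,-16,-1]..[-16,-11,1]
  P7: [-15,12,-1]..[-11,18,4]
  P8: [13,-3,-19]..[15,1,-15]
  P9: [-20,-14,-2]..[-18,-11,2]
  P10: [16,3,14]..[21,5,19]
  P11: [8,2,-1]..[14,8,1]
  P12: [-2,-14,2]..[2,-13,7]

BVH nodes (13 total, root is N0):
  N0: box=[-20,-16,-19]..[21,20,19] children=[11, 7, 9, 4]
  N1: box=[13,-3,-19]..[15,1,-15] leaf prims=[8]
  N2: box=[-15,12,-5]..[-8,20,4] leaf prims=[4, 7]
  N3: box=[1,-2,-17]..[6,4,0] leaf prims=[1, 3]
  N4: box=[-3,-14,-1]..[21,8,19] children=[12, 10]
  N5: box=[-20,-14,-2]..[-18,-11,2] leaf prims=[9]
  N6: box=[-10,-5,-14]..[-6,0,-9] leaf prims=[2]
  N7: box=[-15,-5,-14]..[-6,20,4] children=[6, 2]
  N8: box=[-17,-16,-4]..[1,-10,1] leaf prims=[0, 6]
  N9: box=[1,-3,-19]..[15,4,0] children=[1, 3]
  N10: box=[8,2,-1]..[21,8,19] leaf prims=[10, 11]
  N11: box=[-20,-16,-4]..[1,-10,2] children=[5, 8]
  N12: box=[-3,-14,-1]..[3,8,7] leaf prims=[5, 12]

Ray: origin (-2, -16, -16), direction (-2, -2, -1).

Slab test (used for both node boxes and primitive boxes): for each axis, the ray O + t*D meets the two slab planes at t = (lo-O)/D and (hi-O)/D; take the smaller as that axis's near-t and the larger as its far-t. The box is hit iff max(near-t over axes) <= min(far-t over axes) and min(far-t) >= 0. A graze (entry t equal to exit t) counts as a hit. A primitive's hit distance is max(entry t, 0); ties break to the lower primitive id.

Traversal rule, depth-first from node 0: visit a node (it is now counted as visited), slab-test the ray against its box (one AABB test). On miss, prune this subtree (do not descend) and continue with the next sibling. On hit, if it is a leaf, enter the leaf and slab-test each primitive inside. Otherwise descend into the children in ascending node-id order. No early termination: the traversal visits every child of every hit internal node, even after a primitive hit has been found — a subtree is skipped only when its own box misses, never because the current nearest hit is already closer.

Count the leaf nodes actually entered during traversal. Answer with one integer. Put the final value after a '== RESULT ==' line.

Walk:
N0 x:[-23/2,9] y:[-18,0] z:[-35,3] -> hit [-23/2,0], descend [4, 7, 9, 11]
  N4 x:[-23/2,1/2] y:[-12,-1] z:[-35,-15] -> miss, prune
  N7 x:[2,13/2] y:[-18,-11/2] z:[-20,-2] -> miss, prune
  N9 x:[-17/2,-3/2] y:[-10,-13/2] z:[-16,3] -> miss, prune
  N11 x:[-3/2,9] y:[-3,0] z:[-18,-12] -> miss, prune

5 AABB tests over nodes [0, 4, 7, 9, 11]; 0 leaves entered; closest miss.

== RESULT ==
0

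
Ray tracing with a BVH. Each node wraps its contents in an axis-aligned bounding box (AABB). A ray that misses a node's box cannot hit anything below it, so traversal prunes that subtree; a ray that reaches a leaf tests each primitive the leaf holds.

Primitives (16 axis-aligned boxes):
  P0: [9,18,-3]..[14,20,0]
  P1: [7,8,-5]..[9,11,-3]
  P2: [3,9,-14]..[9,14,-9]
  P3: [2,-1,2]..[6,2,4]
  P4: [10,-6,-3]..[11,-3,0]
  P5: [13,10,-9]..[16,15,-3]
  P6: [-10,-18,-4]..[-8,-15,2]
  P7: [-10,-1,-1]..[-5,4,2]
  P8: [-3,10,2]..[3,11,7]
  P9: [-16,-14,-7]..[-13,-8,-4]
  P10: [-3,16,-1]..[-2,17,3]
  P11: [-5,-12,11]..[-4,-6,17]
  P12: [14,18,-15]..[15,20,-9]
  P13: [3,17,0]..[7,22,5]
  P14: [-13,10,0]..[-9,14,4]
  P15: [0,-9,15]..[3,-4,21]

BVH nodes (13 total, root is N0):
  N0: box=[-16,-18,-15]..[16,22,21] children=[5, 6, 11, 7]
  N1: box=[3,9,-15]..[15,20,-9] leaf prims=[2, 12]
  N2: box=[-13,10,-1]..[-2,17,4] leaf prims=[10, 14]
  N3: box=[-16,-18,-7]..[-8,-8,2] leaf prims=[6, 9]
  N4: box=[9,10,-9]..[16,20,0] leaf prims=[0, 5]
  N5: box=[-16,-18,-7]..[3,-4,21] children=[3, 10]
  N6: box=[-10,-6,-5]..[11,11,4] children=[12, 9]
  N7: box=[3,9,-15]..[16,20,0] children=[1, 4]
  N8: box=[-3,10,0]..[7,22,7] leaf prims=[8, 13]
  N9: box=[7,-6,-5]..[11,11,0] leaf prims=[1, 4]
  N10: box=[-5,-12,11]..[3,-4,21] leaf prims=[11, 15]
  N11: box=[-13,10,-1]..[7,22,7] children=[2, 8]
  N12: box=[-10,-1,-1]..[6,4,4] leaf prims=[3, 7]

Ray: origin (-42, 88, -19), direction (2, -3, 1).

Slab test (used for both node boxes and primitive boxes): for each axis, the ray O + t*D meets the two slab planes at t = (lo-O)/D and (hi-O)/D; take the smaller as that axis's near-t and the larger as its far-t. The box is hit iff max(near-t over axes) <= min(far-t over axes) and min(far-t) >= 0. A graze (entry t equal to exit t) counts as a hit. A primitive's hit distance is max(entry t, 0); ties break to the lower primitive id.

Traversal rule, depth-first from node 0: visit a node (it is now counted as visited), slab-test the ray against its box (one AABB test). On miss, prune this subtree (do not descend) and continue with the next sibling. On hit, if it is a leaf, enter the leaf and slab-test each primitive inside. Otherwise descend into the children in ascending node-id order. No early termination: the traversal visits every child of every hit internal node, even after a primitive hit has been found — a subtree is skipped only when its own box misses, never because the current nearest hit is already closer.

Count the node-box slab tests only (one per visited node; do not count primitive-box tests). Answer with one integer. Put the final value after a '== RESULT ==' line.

Traverse from the root:
N0 x:[13,29] y:[22,106/3] z:[4,40] -> hit [22,29], descend [5, 6, 7, 11]
  N5 x:[13,45/2] y:[92/3,106/3] z:[12,40] -> miss, prune
  N6 x:[16,53/2] y:[77/3,94/3] z:[14,23] -> miss, prune
  N7 x:[45/2,29] y:[68/3,79/3] z:[4,19] -> miss, prune
  N11 x:[29/2,49/2] y:[22,26] z:[18,26] -> hit [22,49/2], descend [2, 8]
    N2 x:[29/2,20] y:[71/3,26] z:[18,23] -> miss, prune
    N8 x:[39/2,49/2] y:[22,26] z:[19,26] -> hit [22,49/2] leaf, test {P8(miss), P13@t=45/2}

Summary -> nodes [0, 5, 6, 7, 11, 2, 8]; box-tests=7; leaf-entries=1; first=P13

== RESULT ==
7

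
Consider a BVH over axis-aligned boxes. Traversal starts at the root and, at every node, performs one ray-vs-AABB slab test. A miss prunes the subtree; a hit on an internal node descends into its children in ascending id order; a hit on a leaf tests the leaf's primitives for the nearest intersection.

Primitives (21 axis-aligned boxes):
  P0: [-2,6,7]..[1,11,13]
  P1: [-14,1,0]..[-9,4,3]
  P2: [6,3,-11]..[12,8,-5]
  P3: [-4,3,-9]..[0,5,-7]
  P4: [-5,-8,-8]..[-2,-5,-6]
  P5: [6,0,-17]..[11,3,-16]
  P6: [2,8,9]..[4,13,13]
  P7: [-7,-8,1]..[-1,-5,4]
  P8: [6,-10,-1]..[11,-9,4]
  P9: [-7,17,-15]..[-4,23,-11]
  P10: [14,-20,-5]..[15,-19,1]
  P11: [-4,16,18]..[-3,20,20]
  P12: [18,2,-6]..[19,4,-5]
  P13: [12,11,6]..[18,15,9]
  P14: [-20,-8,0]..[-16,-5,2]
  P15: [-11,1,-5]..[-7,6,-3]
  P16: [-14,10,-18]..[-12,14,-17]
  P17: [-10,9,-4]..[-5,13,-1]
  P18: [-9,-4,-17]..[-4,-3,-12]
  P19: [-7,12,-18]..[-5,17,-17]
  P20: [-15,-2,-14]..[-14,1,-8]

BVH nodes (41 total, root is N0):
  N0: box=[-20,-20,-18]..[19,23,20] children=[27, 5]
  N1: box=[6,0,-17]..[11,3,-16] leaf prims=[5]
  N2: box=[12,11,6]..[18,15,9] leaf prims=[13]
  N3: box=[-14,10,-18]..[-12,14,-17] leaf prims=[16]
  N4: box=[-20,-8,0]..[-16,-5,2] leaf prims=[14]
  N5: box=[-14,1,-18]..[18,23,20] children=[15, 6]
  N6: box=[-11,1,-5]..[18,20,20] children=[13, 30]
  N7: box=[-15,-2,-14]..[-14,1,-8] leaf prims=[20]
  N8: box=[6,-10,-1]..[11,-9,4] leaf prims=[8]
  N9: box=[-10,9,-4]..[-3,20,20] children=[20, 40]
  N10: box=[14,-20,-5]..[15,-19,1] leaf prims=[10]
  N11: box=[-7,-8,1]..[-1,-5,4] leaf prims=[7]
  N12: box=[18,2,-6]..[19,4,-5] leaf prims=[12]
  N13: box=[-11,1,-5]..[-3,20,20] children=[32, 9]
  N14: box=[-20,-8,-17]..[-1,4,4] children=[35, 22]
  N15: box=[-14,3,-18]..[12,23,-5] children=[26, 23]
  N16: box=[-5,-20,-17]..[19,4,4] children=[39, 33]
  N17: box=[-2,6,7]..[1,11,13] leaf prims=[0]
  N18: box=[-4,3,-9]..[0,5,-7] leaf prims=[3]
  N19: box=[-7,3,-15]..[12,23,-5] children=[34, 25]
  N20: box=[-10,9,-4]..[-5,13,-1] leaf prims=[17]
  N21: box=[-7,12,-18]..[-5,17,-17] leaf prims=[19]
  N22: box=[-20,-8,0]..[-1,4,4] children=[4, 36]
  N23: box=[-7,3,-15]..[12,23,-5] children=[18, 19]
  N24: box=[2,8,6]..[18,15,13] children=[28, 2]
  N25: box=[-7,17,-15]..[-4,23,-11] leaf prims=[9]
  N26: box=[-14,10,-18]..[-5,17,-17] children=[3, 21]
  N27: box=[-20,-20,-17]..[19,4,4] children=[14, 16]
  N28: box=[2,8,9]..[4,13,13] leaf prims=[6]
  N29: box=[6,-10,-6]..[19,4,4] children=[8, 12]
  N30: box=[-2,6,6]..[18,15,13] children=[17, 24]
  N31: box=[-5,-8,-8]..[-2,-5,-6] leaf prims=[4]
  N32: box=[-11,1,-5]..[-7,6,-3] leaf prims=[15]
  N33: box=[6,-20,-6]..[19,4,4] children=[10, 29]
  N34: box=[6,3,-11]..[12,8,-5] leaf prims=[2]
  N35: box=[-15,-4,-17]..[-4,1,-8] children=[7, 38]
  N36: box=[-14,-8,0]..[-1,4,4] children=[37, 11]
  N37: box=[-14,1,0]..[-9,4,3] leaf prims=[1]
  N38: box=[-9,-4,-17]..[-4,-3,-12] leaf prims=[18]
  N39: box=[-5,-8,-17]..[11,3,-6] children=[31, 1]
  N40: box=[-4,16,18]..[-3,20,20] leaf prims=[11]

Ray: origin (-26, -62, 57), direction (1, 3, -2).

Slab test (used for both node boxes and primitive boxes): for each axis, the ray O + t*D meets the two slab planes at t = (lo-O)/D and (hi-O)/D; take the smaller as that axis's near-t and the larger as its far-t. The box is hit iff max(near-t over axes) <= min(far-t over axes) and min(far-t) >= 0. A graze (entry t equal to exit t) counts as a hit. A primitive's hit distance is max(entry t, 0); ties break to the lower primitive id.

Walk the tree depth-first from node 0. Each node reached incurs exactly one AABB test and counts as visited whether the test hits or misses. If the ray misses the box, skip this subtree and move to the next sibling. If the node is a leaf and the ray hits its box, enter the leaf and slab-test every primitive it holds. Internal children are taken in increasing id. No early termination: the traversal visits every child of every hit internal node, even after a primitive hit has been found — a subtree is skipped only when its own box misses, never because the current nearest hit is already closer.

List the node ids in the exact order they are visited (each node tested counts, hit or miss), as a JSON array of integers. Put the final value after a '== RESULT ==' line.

Traverse from the root:
N0 x:[6,45] y:[14,85/3] z:[37/2,75/2] -> hit [37/2,85/3], descend [5, 27]
  N5 x:[12,44] y:[21,85/3] z:[37/2,75/2] -> hit [21,85/3], descend [6, 15]
    N6 x:[15,44] y:[21,82/3] z:[37/2,31] -> hit [21,82/3], descend [13, 30]
      N13 x:[15,23] y:[21,82/3] z:[37/2,31] -> hit [21,23], descend [9, 32]
        N9 x:[16,23] y:[71/3,82/3] z:[37/2,61/2] -> miss, prune
        N32 x:[15,19] y:[21,68/3] z:[30,31] -> miss, prune
      N30 x:[24,44] y:[68/3,77/3] z:[22,51/2] -> hit [24,51/2], descend [17, 24]
        N17 x:[24,27] y:[68/3,73/3] z:[22,25] -> hit [24,73/3] leaf, test {P0@t=24}
        N24 x:[28,44] y:[70/3,77/3] z:[22,51/2] -> miss, prune
    N15 x:[12,38] y:[65/3,85/3] z:[31,75/2] -> miss, prune
  N27 x:[6,45] y:[14,22] z:[53/2,37] -> miss, prune

Visited [0, 5, 6, 13, 9, 32, 30, 17, 24, 15, 27]. Tests: 11 box, 1 leaf. Nearest: P0.

== RESULT ==
[0, 5, 6, 13, 9, 32, 30, 17, 24, 15, 27]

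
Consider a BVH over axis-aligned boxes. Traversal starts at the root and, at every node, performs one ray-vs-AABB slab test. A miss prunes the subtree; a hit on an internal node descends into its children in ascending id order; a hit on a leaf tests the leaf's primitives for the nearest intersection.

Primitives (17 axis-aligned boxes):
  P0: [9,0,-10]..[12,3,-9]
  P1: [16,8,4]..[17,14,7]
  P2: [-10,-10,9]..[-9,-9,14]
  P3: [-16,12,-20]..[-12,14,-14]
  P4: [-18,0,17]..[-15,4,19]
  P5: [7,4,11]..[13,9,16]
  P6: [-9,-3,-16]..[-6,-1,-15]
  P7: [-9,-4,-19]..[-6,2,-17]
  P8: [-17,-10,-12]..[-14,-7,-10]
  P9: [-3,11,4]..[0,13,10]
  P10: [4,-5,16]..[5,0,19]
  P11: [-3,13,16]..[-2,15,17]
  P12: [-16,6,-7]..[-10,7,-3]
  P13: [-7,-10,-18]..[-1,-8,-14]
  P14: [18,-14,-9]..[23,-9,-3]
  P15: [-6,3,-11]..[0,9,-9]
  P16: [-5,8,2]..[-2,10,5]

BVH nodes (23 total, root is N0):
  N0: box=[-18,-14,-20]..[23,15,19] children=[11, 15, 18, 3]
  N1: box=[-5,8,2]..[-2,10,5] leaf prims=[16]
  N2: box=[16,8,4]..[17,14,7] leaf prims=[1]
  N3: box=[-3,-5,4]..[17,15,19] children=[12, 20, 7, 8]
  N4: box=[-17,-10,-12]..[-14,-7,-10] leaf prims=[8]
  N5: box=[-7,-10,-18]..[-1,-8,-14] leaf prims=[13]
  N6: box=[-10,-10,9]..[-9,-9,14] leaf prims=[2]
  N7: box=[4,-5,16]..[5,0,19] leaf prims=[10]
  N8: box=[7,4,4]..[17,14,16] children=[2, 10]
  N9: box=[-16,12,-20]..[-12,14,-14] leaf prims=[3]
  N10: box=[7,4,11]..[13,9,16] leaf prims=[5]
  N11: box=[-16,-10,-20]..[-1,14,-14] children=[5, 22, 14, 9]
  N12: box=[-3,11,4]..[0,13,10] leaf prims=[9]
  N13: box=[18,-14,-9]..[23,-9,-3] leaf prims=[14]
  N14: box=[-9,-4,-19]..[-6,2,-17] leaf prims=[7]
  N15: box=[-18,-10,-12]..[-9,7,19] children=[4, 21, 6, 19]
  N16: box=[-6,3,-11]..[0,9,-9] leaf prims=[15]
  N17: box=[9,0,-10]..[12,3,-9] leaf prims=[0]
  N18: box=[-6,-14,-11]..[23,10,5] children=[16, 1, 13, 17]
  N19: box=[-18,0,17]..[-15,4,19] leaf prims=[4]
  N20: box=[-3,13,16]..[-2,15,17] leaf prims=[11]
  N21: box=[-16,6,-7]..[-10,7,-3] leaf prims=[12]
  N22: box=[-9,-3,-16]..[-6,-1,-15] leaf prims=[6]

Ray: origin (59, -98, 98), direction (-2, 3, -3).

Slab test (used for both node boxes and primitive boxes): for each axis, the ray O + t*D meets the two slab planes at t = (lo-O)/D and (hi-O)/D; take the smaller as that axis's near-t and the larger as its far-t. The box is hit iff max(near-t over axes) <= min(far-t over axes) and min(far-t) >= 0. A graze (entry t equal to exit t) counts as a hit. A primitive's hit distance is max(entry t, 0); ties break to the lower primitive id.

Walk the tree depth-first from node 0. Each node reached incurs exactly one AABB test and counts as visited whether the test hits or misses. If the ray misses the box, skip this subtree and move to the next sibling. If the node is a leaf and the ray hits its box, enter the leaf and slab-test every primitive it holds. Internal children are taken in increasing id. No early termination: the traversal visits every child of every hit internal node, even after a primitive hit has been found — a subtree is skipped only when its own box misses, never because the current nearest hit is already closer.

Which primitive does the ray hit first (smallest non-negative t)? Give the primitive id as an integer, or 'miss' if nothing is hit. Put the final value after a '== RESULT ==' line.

Traverse from the root:
N0 x:[18,77/2] y:[28,113/3] z:[79/3,118/3] -> hit [28,113/3], descend [3, 11, 15, 18]
  N3 x:[21,31] y:[31,113/3] z:[79/3,94/3] -> hit [31,31], descend [7, 8, 12, 20]
    N7 x:[27,55/2] y:[31,98/3] z:[79/3,82/3] -> miss, prune
    N8 x:[21,26] y:[34,112/3] z:[82/3,94/3] -> miss, prune
    N12 x:[59/2,31] y:[109/3,37] z:[88/3,94/3] -> miss, prune
    N20 x:[61/2,31] y:[37,113/3] z:[27,82/3] -> miss, prune
  N11 x:[30,75/2] y:[88/3,112/3] z:[112/3,118/3] -> hit [112/3,112/3], descend [5, 9, 14, 22]
    N5 x:[30,33] y:[88/3,30] z:[112/3,116/3] -> miss, prune
    N9 x:[71/2,75/2] y:[110/3,112/3] z:[112/3,118/3] -> hit [112/3,112/3] leaf, test {P3@t=112/3}
    N14 x:[65/2,34] y:[94/3,100/3] z:[115/3,39] -> miss, prune
    N22 x:[65/2,34] y:[95/3,97/3] z:[113/3,38] -> miss, prune
  N15 x:[34,77/2] y:[88/3,35] z:[79/3,110/3] -> hit [34,35], descend [4, 6, 19, 21]
    N4 x:[73/2,38] y:[88/3,91/3] z:[36,110/3] -> miss, prune
    N6 x:[34,69/2] y:[88/3,89/3] z:[28,89/3] -> miss, prune
    N19 x:[37,77/2] y:[98/3,34] z:[79/3,27] -> miss, prune
    N21 x:[69/2,75/2] y:[104/3,35] z:[101/3,35] -> hit [104/3,35] leaf, test {P12@t=104/3}
  N18 x:[18,65/2] y:[28,36] z:[31,109/3] -> hit [31,65/2], descend [1, 13, 16, 17]
    N1 x:[61/2,32] y:[106/3,36] z:[31,32] -> miss, prune
    N13 x:[18,41/2] y:[28,89/3] z:[101/3,107/3] -> miss, prune
    N16 x:[59/2,65/2] y:[101/3,107/3] z:[107/3,109/3] -> miss, prune
    N17 x:[47/2,25] y:[98/3,101/3] z:[107/3,36] -> miss, prune

order=[0, 3, 7, 8, 12, 20, 11, 5, 9, 14, 22, 15, 4, 6, 19, 21, 18, 1, 13, 16, 17]  |boxes|=21  |leaves|=2  hit=P12

== RESULT ==
12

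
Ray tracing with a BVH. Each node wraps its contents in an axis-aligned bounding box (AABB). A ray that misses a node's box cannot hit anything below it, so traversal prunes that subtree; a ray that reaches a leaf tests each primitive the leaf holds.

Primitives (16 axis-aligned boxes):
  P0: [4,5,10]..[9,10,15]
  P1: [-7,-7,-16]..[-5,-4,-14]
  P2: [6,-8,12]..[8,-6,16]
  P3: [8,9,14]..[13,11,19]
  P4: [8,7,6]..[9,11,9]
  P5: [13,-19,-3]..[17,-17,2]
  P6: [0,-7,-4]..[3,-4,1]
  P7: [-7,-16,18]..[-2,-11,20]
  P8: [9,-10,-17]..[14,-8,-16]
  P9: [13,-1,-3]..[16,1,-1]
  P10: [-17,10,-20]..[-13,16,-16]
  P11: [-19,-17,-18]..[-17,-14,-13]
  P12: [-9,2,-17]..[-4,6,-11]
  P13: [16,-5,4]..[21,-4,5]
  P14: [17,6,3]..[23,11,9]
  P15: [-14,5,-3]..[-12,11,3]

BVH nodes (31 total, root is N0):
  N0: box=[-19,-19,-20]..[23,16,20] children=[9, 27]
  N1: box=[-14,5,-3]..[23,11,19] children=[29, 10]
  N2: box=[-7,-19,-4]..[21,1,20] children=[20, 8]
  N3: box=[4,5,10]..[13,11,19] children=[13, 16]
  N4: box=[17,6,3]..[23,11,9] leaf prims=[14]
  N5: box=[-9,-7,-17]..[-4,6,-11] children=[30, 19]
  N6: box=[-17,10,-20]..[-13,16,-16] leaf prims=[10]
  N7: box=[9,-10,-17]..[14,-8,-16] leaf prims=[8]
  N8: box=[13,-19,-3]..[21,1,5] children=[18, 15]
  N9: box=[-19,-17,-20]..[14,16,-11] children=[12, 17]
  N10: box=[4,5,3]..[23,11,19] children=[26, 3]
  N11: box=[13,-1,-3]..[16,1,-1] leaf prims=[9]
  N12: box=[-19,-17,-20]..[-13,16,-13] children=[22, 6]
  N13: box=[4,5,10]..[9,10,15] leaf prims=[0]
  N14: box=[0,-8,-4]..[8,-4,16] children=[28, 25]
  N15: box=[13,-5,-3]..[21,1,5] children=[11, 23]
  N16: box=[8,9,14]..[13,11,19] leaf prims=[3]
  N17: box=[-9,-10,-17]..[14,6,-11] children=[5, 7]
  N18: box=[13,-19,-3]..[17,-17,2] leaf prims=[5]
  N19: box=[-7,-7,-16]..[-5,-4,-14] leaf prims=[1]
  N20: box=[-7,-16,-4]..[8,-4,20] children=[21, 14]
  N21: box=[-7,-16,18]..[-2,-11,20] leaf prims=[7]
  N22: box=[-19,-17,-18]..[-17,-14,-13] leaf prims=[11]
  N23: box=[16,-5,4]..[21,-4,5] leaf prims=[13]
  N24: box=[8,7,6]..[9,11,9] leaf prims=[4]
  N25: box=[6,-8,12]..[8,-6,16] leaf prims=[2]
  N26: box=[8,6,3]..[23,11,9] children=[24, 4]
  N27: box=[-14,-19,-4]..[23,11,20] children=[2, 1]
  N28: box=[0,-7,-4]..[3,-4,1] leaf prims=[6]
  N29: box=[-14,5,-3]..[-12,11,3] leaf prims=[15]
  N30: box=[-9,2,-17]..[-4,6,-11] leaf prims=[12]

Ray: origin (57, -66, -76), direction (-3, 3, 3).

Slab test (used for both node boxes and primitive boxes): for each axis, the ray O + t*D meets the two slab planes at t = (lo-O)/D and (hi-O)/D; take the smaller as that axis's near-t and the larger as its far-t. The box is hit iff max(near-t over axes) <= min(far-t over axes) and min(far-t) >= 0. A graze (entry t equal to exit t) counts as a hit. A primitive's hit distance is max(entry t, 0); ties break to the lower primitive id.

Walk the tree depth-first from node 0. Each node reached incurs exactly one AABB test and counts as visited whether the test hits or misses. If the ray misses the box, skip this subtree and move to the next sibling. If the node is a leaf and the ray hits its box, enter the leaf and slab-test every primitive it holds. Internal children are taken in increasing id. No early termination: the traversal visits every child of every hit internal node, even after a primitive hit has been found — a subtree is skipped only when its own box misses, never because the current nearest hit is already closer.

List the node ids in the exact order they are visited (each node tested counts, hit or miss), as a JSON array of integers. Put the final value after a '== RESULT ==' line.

Trace the traversal:
N0 x:[34/3,76/3] y:[47/3,82/3] z:[56/3,32] -> hit [56/3,76/3], descend [9, 27]
  N9 x:[43/3,76/3] y:[49/3,82/3] z:[56/3,65/3] -> hit [56/3,65/3], descend [12, 17]
    N12 x:[70/3,76/3] y:[49/3,82/3] z:[56/3,21] -> miss, prune
    N17 x:[43/3,22] y:[56/3,24] z:[59/3,65/3] -> hit [59/3,65/3], descend [5, 7]
      N5 x:[61/3,22] y:[59/3,24] z:[59/3,65/3] -> hit [61/3,65/3], descend [19, 30]
        N19 x:[62/3,64/3] y:[59/3,62/3] z:[20,62/3] -> hit [62/3,62/3] leaf, test {P1@t=62/3}
        N30 x:[61/3,22] y:[68/3,24] z:[59/3,65/3] -> miss, prune
      N7 x:[43/3,16] y:[56/3,58/3] z:[59/3,20] -> miss, prune
  N27 x:[34/3,71/3] y:[47/3,77/3] z:[24,32] -> miss, prune

Summary -> nodes [0, 9, 12, 17, 5, 19, 30, 7, 27]; box-tests=9; leaf-entries=1; first=P1

== RESULT ==
[0, 9, 12, 17, 5, 19, 30, 7, 27]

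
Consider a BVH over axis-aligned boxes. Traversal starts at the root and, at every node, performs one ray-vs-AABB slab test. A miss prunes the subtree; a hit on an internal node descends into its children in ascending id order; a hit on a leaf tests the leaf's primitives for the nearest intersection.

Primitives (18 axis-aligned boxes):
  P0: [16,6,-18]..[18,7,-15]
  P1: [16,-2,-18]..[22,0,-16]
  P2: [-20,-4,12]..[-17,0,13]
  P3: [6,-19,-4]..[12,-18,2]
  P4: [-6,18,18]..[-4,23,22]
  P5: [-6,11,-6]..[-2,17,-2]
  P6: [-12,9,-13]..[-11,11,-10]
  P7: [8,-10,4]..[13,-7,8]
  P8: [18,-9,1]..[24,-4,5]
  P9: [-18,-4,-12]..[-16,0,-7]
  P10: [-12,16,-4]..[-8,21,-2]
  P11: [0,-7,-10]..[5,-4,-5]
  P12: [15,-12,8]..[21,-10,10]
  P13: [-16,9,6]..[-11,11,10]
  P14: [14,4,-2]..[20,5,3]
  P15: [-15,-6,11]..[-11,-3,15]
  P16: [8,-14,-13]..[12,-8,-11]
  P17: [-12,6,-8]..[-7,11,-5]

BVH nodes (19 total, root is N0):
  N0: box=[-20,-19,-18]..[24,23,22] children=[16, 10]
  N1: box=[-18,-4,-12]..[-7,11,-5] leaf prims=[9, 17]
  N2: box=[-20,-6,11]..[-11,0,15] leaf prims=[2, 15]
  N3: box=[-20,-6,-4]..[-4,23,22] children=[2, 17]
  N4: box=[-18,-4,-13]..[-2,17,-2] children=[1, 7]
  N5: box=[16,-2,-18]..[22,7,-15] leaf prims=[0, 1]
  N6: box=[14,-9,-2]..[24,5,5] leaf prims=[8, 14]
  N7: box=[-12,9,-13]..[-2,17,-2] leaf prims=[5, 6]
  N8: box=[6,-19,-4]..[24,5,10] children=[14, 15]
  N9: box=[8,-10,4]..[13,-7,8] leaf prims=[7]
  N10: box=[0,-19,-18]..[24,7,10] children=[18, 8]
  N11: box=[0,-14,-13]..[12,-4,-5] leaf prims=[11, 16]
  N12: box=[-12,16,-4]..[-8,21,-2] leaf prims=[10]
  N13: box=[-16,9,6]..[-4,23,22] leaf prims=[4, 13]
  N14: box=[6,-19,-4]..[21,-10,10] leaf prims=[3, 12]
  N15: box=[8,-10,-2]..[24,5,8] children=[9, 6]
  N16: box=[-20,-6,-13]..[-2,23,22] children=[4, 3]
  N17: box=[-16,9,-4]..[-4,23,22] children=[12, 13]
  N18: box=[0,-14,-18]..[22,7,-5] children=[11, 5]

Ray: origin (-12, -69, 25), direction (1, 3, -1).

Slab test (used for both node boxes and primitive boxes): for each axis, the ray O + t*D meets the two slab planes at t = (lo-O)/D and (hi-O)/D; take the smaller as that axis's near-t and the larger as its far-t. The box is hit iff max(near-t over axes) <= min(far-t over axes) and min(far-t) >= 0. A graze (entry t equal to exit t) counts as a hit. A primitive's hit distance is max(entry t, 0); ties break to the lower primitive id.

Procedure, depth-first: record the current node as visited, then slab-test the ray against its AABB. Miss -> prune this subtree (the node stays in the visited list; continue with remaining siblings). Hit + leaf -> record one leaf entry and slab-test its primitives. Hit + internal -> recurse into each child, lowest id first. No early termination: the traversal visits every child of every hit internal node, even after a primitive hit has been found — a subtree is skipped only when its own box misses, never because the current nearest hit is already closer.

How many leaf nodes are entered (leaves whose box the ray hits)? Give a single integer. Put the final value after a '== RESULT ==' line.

Walk:
N0 x:[-8,36] y:[50/3,92/3] z:[3,43] -> hit [50/3,92/3], descend [10, 16]
  N10 x:[12,36] y:[50/3,76/3] z:[15,43] -> hit [50/3,76/3], descend [8, 18]
    N8 x:[18,36] y:[50/3,74/3] z:[15,29] -> hit [18,74/3], descend [14, 15]
      N14 x:[18,33] y:[50/3,59/3] z:[15,29] -> hit [18,59/3] leaf, test {P3(miss), P12(miss)}
      N15 x:[20,36] y:[59/3,74/3] z:[17,27] -> hit [20,74/3], descend [6, 9]
        N6 x:[26,36] y:[20,74/3] z:[20,27] -> miss, prune
        N9 x:[20,25] y:[59/3,62/3] z:[17,21] -> hit [20,62/3] leaf, test {P7@t=20}
    N18 x:[12,34] y:[55/3,76/3] z:[30,43] -> miss, prune
  N16 x:[-8,10] y:[21,92/3] z:[3,38] -> miss, prune

order=[0, 10, 8, 14, 15, 6, 9, 18, 16]  |boxes|=9  |leaves|=2  hit=P7

== RESULT ==
2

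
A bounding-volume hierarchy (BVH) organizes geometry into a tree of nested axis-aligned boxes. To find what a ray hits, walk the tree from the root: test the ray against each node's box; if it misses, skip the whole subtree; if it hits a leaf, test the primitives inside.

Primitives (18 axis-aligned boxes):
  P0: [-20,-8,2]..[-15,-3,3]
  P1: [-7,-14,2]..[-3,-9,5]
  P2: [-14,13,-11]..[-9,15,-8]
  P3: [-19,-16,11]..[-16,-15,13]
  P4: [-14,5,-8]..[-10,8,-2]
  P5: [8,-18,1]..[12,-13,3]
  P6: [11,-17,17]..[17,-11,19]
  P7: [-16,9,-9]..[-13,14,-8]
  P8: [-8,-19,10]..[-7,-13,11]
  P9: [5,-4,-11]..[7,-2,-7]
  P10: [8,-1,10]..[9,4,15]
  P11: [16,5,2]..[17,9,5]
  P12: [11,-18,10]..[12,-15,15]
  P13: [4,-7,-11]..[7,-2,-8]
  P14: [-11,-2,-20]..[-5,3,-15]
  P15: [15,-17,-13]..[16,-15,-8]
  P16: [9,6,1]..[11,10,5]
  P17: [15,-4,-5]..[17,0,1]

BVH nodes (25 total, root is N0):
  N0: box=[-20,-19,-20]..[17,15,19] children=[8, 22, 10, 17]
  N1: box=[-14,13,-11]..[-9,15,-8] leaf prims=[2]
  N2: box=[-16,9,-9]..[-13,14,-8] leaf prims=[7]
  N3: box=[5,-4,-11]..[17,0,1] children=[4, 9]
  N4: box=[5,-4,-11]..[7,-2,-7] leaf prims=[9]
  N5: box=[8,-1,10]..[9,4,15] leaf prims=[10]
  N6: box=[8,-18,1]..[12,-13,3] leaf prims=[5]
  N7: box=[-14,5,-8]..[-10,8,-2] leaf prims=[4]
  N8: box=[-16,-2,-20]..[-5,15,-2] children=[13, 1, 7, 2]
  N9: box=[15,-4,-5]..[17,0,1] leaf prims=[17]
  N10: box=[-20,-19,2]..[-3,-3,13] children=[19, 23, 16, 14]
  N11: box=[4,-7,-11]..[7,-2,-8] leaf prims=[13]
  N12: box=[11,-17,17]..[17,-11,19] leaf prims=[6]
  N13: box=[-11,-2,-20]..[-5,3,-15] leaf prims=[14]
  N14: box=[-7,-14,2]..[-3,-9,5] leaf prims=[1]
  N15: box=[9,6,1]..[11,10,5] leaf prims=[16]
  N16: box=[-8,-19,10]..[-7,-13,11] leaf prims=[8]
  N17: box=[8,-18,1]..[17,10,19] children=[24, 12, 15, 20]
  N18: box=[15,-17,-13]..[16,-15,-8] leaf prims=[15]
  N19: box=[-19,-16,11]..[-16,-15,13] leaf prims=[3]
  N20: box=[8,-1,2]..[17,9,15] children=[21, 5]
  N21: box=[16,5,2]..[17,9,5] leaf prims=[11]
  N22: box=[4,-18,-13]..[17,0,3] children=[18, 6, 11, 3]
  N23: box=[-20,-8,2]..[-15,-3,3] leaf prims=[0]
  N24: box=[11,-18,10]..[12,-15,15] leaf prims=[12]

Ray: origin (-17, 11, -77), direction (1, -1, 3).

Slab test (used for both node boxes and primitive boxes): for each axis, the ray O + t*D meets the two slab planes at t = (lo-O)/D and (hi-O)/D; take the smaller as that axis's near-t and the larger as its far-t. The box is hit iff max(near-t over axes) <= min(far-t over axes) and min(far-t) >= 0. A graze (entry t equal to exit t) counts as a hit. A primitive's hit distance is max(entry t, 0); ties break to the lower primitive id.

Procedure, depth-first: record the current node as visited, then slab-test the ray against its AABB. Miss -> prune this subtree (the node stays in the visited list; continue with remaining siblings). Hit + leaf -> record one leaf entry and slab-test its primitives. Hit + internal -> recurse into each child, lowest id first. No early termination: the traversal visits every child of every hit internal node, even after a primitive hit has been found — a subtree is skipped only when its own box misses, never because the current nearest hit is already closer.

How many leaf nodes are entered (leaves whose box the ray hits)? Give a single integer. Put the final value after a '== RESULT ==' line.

Walk:
N0 x:[-3,34] y:[-4,30] z:[19,32] -> hit [19,30], descend [8, 10, 17, 22]
  N8 x:[1,12] y:[-4,13] z:[19,25] -> miss, prune
  N10 x:[-3,14] y:[14,30] z:[79/3,30] -> miss, prune
  N17 x:[25,34] y:[1,29] z:[26,32] -> hit [26,29], descend [12, 15, 20, 24]
    N12 x:[28,34] y:[22,28] z:[94/3,32] -> miss, prune
    N15 x:[26,28] y:[1,5] z:[26,82/3] -> miss, prune
    N20 x:[25,34] y:[2,12] z:[79/3,92/3] -> miss, prune
    N24 x:[28,29] y:[26,29] z:[29,92/3] -> hit [29,29] leaf, test {P12@t=29}
  N22 x:[21,34] y:[11,29] z:[64/3,80/3] -> hit [64/3,80/3], descend [3, 6, 11, 18]
    N3 x:[22,34] y:[11,15] z:[22,26] -> miss, prune
    N6 x:[25,29] y:[24,29] z:[26,80/3] -> hit [26,80/3] leaf, test {P5@t=26}
    N11 x:[21,24] y:[13,18] z:[22,23] -> miss, prune
    N18 x:[32,33] y:[26,28] z:[64/3,23] -> miss, prune

Summary -> nodes [0, 8, 10, 17, 12, 15, 20, 24, 22, 3, 6, 11, 18]; box-tests=13; leaf-entries=2; first=P5

== RESULT ==
2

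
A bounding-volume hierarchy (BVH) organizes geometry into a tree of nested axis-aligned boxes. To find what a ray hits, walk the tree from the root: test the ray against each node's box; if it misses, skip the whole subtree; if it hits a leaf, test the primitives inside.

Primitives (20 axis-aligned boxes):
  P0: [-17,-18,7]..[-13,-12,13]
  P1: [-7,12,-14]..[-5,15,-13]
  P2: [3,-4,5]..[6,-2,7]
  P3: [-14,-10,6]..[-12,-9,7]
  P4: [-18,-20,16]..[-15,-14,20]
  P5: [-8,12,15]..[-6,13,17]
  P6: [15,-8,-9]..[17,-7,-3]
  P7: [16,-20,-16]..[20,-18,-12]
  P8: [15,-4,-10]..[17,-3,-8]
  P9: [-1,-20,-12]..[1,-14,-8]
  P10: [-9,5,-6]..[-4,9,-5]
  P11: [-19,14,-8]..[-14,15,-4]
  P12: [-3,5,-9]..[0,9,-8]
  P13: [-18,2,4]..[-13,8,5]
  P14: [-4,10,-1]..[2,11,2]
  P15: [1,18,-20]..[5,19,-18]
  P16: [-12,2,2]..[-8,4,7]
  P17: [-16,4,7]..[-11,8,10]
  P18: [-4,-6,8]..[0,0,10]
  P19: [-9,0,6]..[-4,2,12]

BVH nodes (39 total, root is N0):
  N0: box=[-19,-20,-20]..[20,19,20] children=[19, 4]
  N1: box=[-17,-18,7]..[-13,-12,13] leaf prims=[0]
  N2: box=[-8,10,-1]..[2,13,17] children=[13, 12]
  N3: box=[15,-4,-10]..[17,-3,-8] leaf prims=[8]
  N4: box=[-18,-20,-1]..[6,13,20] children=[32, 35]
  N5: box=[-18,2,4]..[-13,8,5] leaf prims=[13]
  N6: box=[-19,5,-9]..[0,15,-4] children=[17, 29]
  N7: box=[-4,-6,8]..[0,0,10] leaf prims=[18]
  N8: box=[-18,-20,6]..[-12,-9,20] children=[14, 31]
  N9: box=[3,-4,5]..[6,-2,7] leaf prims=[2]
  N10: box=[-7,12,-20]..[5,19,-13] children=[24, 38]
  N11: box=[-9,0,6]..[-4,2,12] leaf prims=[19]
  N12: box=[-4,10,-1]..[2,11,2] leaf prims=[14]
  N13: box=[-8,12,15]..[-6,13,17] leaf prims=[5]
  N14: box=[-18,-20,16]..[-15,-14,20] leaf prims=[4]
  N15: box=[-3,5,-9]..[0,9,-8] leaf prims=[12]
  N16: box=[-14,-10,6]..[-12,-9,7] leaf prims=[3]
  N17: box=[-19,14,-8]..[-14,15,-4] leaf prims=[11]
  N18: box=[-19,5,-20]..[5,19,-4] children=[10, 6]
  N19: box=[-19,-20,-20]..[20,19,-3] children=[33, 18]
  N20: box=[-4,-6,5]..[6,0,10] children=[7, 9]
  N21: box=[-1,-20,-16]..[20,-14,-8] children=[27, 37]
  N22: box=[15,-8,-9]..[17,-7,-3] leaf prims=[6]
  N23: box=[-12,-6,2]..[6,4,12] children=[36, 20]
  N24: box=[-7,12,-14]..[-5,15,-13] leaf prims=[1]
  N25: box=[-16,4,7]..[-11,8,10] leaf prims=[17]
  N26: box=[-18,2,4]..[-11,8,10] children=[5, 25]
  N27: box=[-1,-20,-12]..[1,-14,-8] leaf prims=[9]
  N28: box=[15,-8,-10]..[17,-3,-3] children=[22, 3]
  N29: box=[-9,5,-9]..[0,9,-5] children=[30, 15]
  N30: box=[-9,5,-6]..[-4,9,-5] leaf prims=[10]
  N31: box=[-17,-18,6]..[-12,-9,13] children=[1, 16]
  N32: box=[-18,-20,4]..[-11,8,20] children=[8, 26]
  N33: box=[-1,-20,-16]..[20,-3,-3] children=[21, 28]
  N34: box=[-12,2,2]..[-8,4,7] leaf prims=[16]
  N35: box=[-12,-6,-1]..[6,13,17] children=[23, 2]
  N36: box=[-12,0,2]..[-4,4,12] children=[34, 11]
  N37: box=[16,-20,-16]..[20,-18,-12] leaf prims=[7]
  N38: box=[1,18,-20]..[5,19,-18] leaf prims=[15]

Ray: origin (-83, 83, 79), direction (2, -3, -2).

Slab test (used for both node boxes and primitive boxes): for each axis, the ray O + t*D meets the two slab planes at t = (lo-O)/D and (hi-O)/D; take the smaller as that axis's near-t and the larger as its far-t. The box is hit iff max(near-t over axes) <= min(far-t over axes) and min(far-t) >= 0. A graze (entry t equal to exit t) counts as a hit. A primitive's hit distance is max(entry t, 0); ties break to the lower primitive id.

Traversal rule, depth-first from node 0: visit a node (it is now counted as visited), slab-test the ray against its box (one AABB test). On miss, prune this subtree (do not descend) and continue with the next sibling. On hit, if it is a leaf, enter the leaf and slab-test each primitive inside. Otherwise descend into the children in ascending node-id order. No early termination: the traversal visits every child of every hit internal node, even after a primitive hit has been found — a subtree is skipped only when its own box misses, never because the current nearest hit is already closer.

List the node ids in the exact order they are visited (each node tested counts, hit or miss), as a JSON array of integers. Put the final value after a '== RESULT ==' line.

Trace the traversal:
N0 x:[32,103/2] y:[64/3,103/3] z:[59/2,99/2] -> hit [32,103/3], descend [4, 19]
  N4 x:[65/2,89/2] y:[70/3,103/3] z:[59/2,40] -> hit [65/2,103/3], descend [32, 35]
    N32 x:[65/2,36] y:[25,103/3] z:[59/2,75/2] -> hit [65/2,103/3], descend [8, 26]
      N8 x:[65/2,71/2] y:[92/3,103/3] z:[59/2,73/2] -> hit [65/2,103/3], descend [14, 31]
        N14 x:[65/2,34] y:[97/3,103/3] z:[59/2,63/2] -> miss, prune
        N31 x:[33,71/2] y:[92/3,101/3] z:[33,73/2] -> hit [33,101/3], descend [1, 16]
          N1 x:[33,35] y:[95/3,101/3] z:[33,36] -> hit [33,101/3] leaf, test {P0@t=33}
          N16 x:[69/2,71/2] y:[92/3,31] z:[36,73/2] -> miss, prune
      N26 x:[65/2,36] y:[25,27] z:[69/2,75/2] -> miss, prune
    N35 x:[71/2,89/2] y:[70/3,89/3] z:[31,40] -> miss, prune
  N19 x:[32,103/2] y:[64/3,103/3] z:[41,99/2] -> miss, prune

Summary -> nodes [0, 4, 32, 8, 14, 31, 1, 16, 26, 35, 19]; box-tests=11; leaf-entries=1; first=P0

== RESULT ==
[0, 4, 32, 8, 14, 31, 1, 16, 26, 35, 19]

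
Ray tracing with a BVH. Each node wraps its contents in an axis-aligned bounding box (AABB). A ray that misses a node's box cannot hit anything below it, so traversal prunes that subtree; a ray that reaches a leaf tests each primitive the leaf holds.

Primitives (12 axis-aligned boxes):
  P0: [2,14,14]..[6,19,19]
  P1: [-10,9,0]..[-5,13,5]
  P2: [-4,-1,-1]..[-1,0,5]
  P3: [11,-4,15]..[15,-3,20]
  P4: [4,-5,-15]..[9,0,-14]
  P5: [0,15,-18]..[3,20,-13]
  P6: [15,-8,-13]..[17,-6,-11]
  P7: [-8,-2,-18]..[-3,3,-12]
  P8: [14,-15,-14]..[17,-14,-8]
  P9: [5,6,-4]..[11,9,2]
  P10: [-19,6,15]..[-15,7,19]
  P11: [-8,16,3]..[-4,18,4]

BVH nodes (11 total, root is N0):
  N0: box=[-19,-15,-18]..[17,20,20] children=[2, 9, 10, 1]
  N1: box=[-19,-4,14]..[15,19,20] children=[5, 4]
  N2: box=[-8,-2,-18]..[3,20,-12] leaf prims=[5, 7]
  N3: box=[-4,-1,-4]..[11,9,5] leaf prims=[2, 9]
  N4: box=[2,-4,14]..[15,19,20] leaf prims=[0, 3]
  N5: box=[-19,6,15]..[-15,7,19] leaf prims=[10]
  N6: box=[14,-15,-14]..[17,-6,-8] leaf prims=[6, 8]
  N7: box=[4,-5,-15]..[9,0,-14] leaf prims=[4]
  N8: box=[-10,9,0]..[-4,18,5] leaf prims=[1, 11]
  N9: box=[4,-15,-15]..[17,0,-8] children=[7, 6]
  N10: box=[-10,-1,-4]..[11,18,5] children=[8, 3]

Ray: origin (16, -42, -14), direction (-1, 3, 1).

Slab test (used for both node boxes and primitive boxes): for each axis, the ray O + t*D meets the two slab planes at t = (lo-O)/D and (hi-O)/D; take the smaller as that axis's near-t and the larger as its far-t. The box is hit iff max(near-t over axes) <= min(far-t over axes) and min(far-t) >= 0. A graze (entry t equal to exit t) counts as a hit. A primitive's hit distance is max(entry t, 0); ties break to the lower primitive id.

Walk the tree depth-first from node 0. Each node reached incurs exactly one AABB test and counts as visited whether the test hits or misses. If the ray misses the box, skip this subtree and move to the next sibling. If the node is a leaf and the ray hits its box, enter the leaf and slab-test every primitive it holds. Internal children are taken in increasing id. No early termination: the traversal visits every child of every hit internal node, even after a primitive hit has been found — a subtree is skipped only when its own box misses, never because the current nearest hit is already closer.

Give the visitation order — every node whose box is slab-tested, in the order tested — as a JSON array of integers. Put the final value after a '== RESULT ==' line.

Traverse from the root:
N0 x:[-1,35] y:[9,62/3] z:[-4,34] -> hit [9,62/3], descend [1, 2, 9, 10]
  N1 x:[1,35] y:[38/3,61/3] z:[28,34] -> miss, prune
  N2 x:[13,24] y:[40/3,62/3] z:[-4,2] -> miss, prune
  N9 x:[-1,12] y:[9,14] z:[-1,6] -> miss, prune
  N10 x:[5,26] y:[41/3,20] z:[10,19] -> hit [41/3,19], descend [3, 8]
    N3 x:[5,20] y:[41/3,17] z:[10,19] -> hit [41/3,17] leaf, test {P2(miss), P9(miss)}
    N8 x:[20,26] y:[17,20] z:[14,19] -> miss, prune

order=[0, 1, 2, 9, 10, 3, 8]  |boxes|=7  |leaves|=1  hit=miss

== RESULT ==
[0, 1, 2, 9, 10, 3, 8]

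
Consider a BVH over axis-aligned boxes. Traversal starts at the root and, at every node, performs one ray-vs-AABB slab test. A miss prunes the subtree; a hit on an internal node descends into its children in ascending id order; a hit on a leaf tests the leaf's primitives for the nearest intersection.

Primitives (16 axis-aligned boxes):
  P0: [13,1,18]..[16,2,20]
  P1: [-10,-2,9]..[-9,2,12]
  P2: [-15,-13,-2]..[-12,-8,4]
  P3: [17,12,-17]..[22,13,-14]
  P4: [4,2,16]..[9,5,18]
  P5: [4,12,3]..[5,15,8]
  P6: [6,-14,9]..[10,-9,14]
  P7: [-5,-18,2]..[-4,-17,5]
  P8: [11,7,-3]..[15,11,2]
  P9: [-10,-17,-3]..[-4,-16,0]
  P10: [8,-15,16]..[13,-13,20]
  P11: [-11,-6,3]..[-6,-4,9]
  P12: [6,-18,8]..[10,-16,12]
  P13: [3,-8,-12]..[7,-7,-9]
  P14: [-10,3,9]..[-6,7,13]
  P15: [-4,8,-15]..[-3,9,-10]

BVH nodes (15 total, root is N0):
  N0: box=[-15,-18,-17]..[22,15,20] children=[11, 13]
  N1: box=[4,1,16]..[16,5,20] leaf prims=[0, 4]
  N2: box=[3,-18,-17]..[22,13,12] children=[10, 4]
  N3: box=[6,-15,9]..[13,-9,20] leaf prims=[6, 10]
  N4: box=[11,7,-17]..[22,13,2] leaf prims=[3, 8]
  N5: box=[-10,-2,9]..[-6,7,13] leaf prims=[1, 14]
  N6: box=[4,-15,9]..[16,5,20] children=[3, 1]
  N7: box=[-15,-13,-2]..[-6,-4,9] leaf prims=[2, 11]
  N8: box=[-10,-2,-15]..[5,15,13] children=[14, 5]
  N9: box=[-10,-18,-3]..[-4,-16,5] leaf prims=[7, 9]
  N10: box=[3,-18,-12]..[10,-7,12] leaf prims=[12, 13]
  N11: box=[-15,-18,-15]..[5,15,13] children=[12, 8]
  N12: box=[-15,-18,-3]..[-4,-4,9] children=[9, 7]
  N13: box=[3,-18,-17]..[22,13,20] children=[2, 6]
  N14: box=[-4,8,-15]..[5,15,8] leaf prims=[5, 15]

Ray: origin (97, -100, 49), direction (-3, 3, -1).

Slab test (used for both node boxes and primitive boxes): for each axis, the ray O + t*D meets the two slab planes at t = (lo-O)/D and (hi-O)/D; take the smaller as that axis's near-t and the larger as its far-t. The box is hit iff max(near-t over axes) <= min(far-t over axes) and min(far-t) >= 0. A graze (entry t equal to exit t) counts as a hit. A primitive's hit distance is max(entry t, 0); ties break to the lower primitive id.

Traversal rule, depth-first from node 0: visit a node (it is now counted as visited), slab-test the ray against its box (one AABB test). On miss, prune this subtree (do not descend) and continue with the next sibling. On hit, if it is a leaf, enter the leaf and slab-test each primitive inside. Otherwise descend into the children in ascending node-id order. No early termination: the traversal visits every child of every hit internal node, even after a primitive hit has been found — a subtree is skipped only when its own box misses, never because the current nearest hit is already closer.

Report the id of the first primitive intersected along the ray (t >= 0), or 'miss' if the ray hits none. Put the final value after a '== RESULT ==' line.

Trace the traversal:
N0 x:[25,112/3] y:[82/3,115/3] z:[29,66] -> hit [29,112/3], descend [11, 13]
  N11 x:[92/3,112/3] y:[82/3,115/3] z:[36,64] -> hit [36,112/3], descend [8, 12]
    N8 x:[92/3,107/3] y:[98/3,115/3] z:[36,64] -> miss, prune
    N12 x:[101/3,112/3] y:[82/3,32] z:[40,52] -> miss, prune
  N13 x:[25,94/3] y:[82/3,113/3] z:[29,66] -> hit [29,94/3], descend [2, 6]
    N2 x:[25,94/3] y:[82/3,113/3] z:[37,66] -> miss, prune
    N6 x:[27,31] y:[85/3,35] z:[29,40] -> hit [29,31], descend [1, 3]
      N1 x:[27,31] y:[101/3,35] z:[29,33] -> miss, prune
      N3 x:[28,91/3] y:[85/3,91/3] z:[29,40] -> hit [29,91/3] leaf, test {P6(miss), P10@t=29}

order=[0, 11, 8, 12, 13, 2, 6, 1, 3]  |boxes|=9  |leaves|=1  hit=P10

== RESULT ==
10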